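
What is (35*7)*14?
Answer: 3430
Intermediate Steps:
(35*7)*14 = 245*14 = 3430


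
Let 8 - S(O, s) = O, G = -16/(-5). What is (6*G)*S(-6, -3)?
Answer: 1344/5 ≈ 268.80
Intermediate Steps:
G = 16/5 (G = -16*(-⅕) = 16/5 ≈ 3.2000)
S(O, s) = 8 - O
(6*G)*S(-6, -3) = (6*(16/5))*(8 - 1*(-6)) = 96*(8 + 6)/5 = (96/5)*14 = 1344/5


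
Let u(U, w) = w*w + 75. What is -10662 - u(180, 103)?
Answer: -21346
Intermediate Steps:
u(U, w) = 75 + w² (u(U, w) = w² + 75 = 75 + w²)
-10662 - u(180, 103) = -10662 - (75 + 103²) = -10662 - (75 + 10609) = -10662 - 1*10684 = -10662 - 10684 = -21346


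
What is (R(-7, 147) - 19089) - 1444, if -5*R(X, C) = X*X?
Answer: -102714/5 ≈ -20543.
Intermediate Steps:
R(X, C) = -X**2/5 (R(X, C) = -X*X/5 = -X**2/5)
(R(-7, 147) - 19089) - 1444 = (-1/5*(-7)**2 - 19089) - 1444 = (-1/5*49 - 19089) - 1444 = (-49/5 - 19089) - 1444 = -95494/5 - 1444 = -102714/5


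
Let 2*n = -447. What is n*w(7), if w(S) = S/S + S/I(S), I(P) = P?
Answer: -447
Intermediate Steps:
n = -447/2 (n = (½)*(-447) = -447/2 ≈ -223.50)
w(S) = 2 (w(S) = S/S + S/S = 1 + 1 = 2)
n*w(7) = -447/2*2 = -447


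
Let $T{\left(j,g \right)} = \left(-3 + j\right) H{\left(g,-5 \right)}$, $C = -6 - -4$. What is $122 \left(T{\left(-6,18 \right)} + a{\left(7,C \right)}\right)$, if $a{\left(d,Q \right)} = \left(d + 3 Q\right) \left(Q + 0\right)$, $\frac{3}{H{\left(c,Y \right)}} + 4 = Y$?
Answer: $122$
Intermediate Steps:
$H{\left(c,Y \right)} = \frac{3}{-4 + Y}$
$C = -2$ ($C = -6 + 4 = -2$)
$T{\left(j,g \right)} = 1 - \frac{j}{3}$ ($T{\left(j,g \right)} = \left(-3 + j\right) \frac{3}{-4 - 5} = \left(-3 + j\right) \frac{3}{-9} = \left(-3 + j\right) 3 \left(- \frac{1}{9}\right) = \left(-3 + j\right) \left(- \frac{1}{3}\right) = 1 - \frac{j}{3}$)
$a{\left(d,Q \right)} = Q \left(d + 3 Q\right)$ ($a{\left(d,Q \right)} = \left(d + 3 Q\right) Q = Q \left(d + 3 Q\right)$)
$122 \left(T{\left(-6,18 \right)} + a{\left(7,C \right)}\right) = 122 \left(\left(1 - -2\right) - 2 \left(7 + 3 \left(-2\right)\right)\right) = 122 \left(\left(1 + 2\right) - 2 \left(7 - 6\right)\right) = 122 \left(3 - 2\right) = 122 \cdot 1 = 122$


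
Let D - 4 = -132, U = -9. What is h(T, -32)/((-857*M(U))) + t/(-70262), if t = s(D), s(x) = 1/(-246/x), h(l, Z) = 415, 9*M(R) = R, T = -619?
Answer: 1793234471/3703193841 ≈ 0.48424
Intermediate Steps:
M(R) = R/9
D = -128 (D = 4 - 132 = -128)
s(x) = -x/246
t = 64/123 (t = -1/246*(-128) = 64/123 ≈ 0.52032)
h(T, -32)/((-857*M(U))) + t/(-70262) = 415/((-857*(-9)/9)) + (64/123)/(-70262) = 415/((-857*(-1))) + (64/123)*(-1/70262) = 415/857 - 32/4321113 = 1793234471/3703193841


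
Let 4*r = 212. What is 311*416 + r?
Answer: 129429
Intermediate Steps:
r = 53 (r = (1/4)*212 = 53)
311*416 + r = 311*416 + 53 = 129376 + 53 = 129429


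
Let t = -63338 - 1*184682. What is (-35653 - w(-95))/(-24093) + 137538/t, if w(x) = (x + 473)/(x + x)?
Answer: 52520375669/56767685670 ≈ 0.92518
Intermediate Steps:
t = -248020 (t = -63338 - 184682 = -248020)
w(x) = (473 + x)/(2*x) (w(x) = (473 + x)/((2*x)) = (473 + x)*(1/(2*x)) = (473 + x)/(2*x))
(-35653 - w(-95))/(-24093) + 137538/t = (-35653 - (473 - 95)/(2*(-95)))/(-24093) + 137538/(-248020) = (-35653 - (-1)*378/(2*95))*(-1/24093) + 137538*(-1/248020) = (-35653 - 1*(-189/95))*(-1/24093) - 68769/124010 = (-35653 + 189/95)*(-1/24093) - 68769/124010 = -3386846/95*(-1/24093) - 68769/124010 = 3386846/2288835 - 68769/124010 = 52520375669/56767685670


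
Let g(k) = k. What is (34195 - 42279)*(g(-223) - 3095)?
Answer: 26822712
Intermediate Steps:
(34195 - 42279)*(g(-223) - 3095) = (34195 - 42279)*(-223 - 3095) = -8084*(-3318) = 26822712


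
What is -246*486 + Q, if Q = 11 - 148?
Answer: -119693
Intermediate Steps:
Q = -137
-246*486 + Q = -246*486 - 137 = -119556 - 137 = -119693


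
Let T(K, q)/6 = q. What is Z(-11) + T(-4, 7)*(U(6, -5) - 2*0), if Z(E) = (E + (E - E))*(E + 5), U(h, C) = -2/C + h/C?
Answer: 162/5 ≈ 32.400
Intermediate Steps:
T(K, q) = 6*q
Z(E) = E*(5 + E) (Z(E) = (E + 0)*(5 + E) = E*(5 + E))
Z(-11) + T(-4, 7)*(U(6, -5) - 2*0) = -11*(5 - 11) + (6*7)*((-2 + 6)/(-5) - 2*0) = -11*(-6) + 42*(-⅕*4 + 0) = 66 + 42*(-⅘ + 0) = 66 + 42*(-⅘) = 66 - 168/5 = 162/5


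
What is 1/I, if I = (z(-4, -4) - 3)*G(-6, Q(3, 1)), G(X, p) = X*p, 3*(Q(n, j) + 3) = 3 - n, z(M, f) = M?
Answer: -1/126 ≈ -0.0079365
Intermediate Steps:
Q(n, j) = -2 - n/3 (Q(n, j) = -3 + (3 - n)/3 = -3 + (1 - n/3) = -2 - n/3)
I = -126 (I = (-4 - 3)*(-6*(-2 - 1/3*3)) = -(-42)*(-2 - 1) = -(-42)*(-3) = -7*18 = -126)
1/I = 1/(-126) = -1/126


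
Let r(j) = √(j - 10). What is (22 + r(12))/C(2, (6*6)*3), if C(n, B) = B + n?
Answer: ⅕ + √2/110 ≈ 0.21286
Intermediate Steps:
r(j) = √(-10 + j)
(22 + r(12))/C(2, (6*6)*3) = (22 + √(-10 + 12))/((6*6)*3 + 2) = (22 + √2)/(36*3 + 2) = (22 + √2)/(108 + 2) = (22 + √2)/110 = ⅕ + √2/110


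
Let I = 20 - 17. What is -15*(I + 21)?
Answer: -360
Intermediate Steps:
I = 3
-15*(I + 21) = -15*(3 + 21) = -15*24 = -360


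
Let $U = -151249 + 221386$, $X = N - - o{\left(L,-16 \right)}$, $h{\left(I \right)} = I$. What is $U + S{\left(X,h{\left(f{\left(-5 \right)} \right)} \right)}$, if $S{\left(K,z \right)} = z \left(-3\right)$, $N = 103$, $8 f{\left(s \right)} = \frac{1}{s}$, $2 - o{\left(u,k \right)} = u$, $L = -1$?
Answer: $\frac{2805483}{40} \approx 70137.0$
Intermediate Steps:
$o{\left(u,k \right)} = 2 - u$
$f{\left(s \right)} = \frac{1}{8 s}$
$X = 106$ ($X = 103 - - (2 - -1) = 103 - - (2 + 1) = 103 - \left(-1\right) 3 = 103 - -3 = 103 + 3 = 106$)
$U = 70137$
$S{\left(K,z \right)} = - 3 z$
$U + S{\left(X,h{\left(f{\left(-5 \right)} \right)} \right)} = 70137 - 3 \frac{1}{8 \left(-5\right)} = 70137 - 3 \cdot \frac{1}{8} \left(- \frac{1}{5}\right) = 70137 - - \frac{3}{40} = 70137 + \frac{3}{40} = \frac{2805483}{40}$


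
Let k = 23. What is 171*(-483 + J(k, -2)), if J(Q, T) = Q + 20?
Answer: -75240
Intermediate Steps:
J(Q, T) = 20 + Q
171*(-483 + J(k, -2)) = 171*(-483 + (20 + 23)) = 171*(-483 + 43) = 171*(-440) = -75240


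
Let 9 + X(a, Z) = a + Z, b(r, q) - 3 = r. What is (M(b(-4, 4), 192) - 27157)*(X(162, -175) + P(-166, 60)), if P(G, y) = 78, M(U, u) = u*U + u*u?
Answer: 532840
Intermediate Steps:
b(r, q) = 3 + r
M(U, u) = u² + U*u (M(U, u) = U*u + u² = u² + U*u)
X(a, Z) = -9 + Z + a (X(a, Z) = -9 + (a + Z) = -9 + (Z + a) = -9 + Z + a)
(M(b(-4, 4), 192) - 27157)*(X(162, -175) + P(-166, 60)) = (192*((3 - 4) + 192) - 27157)*((-9 - 175 + 162) + 78) = (192*(-1 + 192) - 27157)*(-22 + 78) = (192*191 - 27157)*56 = (36672 - 27157)*56 = 9515*56 = 532840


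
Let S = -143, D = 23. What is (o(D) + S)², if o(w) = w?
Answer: 14400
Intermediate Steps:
(o(D) + S)² = (23 - 143)² = (-120)² = 14400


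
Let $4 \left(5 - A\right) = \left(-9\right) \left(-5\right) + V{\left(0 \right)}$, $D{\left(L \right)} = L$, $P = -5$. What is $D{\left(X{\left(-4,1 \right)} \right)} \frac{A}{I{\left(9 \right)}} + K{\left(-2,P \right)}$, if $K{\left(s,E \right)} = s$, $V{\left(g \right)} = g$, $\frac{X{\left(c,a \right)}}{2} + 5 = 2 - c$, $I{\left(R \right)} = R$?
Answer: $- \frac{61}{18} \approx -3.3889$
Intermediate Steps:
$X{\left(c,a \right)} = -6 - 2 c$ ($X{\left(c,a \right)} = -10 + 2 \left(2 - c\right) = -10 - \left(-4 + 2 c\right) = -6 - 2 c$)
$A = - \frac{25}{4}$ ($A = 5 - \frac{\left(-9\right) \left(-5\right) + 0}{4} = 5 - \frac{45 + 0}{4} = 5 - \frac{45}{4} = - \frac{25}{4} \approx -6.25$)
$D{\left(X{\left(-4,1 \right)} \right)} \frac{A}{I{\left(9 \right)}} + K{\left(-2,P \right)} = \left(-6 - -8\right) \left(- \frac{25}{4 \cdot 9}\right) - 2 = \left(-6 + 8\right) \left(\left(- \frac{25}{4}\right) \frac{1}{9}\right) - 2 = 2 \left(- \frac{25}{36}\right) - 2 = - \frac{25}{18} - 2 = - \frac{61}{18}$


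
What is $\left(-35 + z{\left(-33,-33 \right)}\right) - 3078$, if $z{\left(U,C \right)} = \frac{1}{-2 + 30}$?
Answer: $- \frac{87163}{28} \approx -3113.0$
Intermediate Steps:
$z{\left(U,C \right)} = \frac{1}{28}$
$\left(-35 + z{\left(-33,-33 \right)}\right) - 3078 = \left(-35 + \frac{1}{28}\right) - 3078 = - \frac{979}{28} - 3078 = - \frac{87163}{28}$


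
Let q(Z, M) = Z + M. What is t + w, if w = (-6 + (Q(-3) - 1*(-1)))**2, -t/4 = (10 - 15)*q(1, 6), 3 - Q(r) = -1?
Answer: 141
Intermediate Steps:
Q(r) = 4 (Q(r) = 3 - 1*(-1) = 3 + 1 = 4)
q(Z, M) = M + Z
t = 140 (t = -4*(10 - 15)*(6 + 1) = -(-20)*7 = -4*(-35) = 140)
w = 1 (w = (-6 + (4 - 1*(-1)))**2 = (-6 + (4 + 1))**2 = (-6 + 5)**2 = (-1)**2 = 1)
t + w = 140 + 1 = 141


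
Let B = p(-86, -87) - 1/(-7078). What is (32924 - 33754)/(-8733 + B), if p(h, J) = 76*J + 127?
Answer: 5874740/107713003 ≈ 0.054541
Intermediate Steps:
p(h, J) = 127 + 76*J
B = -45900829/7078 (B = (127 + 76*(-87)) - 1/(-7078) = (127 - 6612) - 1*(-1/7078) = -6485 + 1/7078 = -45900829/7078 ≈ -6485.0)
(32924 - 33754)/(-8733 + B) = (32924 - 33754)/(-8733 - 45900829/7078) = -830/(-107713003/7078) = -830*(-7078/107713003) = 5874740/107713003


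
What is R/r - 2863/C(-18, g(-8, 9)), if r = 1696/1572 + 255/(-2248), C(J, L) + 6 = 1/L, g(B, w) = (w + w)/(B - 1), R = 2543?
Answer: 34090353638/11088181 ≈ 3074.5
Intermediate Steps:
g(B, w) = 2*w/(-1 + B) (g(B, w) = (2*w)/(-1 + B) = 2*w/(-1 + B))
C(J, L) = -6 + 1/L
r = 852937/883464 (r = 1696*(1/1572) + 255*(-1/2248) = 424/393 - 255/2248 = 852937/883464 ≈ 0.96545)
R/r - 2863/C(-18, g(-8, 9)) = 2543/(852937/883464) - 2863/(-6 + 1/(2*9/(-1 - 8))) = 2543*(883464/852937) - 2863/(-6 + 1/(2*9/(-9))) = 2246648952/852937 - 2863/(-6 + 1/(2*9*(-⅑))) = 2246648952/852937 - 2863/(-6 + 1/(-2)) = 2246648952/852937 - 2863/(-6 - ½) = 2246648952/852937 - 2863/(-13/2) = 2246648952/852937 - 2863*(-2/13) = 2246648952/852937 + 5726/13 = 34090353638/11088181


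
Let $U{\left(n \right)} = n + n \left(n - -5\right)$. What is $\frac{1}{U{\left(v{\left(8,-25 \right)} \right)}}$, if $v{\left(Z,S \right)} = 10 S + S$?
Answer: $\frac{1}{73975} \approx 1.3518 \cdot 10^{-5}$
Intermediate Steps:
$v{\left(Z,S \right)} = 11 S$
$U{\left(n \right)} = n + n \left(5 + n\right)$ ($U{\left(n \right)} = n + n \left(n + 5\right) = n + n \left(5 + n\right)$)
$\frac{1}{U{\left(v{\left(8,-25 \right)} \right)}} = \frac{1}{11 \left(-25\right) \left(6 + 11 \left(-25\right)\right)} = \frac{1}{\left(-275\right) \left(6 - 275\right)} = \frac{1}{\left(-275\right) \left(-269\right)} = \frac{1}{73975}$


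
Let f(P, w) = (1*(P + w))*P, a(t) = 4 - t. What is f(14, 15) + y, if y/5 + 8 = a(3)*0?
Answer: 366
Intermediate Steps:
y = -40 (y = -40 + 5*((4 - 1*3)*0) = -40 + 5*((4 - 3)*0) = -40 + 5*(1*0) = -40 + 5*0 = -40 + 0 = -40)
f(P, w) = P*(P + w) (f(P, w) = (P + w)*P = P*(P + w))
f(14, 15) + y = 14*(14 + 15) - 40 = 14*29 - 40 = 406 - 40 = 366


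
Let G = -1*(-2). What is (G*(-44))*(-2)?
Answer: 176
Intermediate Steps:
G = 2
(G*(-44))*(-2) = (2*(-44))*(-2) = -88*(-2) = 176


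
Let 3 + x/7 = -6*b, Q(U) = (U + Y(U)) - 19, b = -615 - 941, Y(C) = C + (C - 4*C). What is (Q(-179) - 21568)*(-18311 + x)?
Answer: -1006604160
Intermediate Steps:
Y(C) = -2*C (Y(C) = C - 3*C = -2*C)
b = -1556
Q(U) = -19 - U (Q(U) = (U - 2*U) - 19 = -U - 19 = -19 - U)
x = 65331 (x = -21 + 7*(-6*(-1556)) = -21 + 7*9336 = -21 + 65352 = 65331)
(Q(-179) - 21568)*(-18311 + x) = ((-19 - 1*(-179)) - 21568)*(-18311 + 65331) = ((-19 + 179) - 21568)*47020 = (160 - 21568)*47020 = -21408*47020 = -1006604160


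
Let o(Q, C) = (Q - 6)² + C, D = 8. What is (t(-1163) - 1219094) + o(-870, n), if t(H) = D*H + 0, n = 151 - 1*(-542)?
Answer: -460329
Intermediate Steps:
n = 693 (n = 151 + 542 = 693)
o(Q, C) = C + (-6 + Q)² (o(Q, C) = (-6 + Q)² + C = C + (-6 + Q)²)
t(H) = 8*H (t(H) = 8*H + 0 = 8*H)
(t(-1163) - 1219094) + o(-870, n) = (8*(-1163) - 1219094) + (693 + (-6 - 870)²) = (-9304 - 1219094) + (693 + (-876)²) = -1228398 + (693 + 767376) = -1228398 + 768069 = -460329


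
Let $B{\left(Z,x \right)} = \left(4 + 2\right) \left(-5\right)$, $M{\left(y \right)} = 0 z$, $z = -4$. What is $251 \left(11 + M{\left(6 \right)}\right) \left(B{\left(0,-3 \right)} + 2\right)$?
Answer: $-77308$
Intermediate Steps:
$M{\left(y \right)} = 0$ ($M{\left(y \right)} = 0 \left(-4\right) = 0$)
$B{\left(Z,x \right)} = -30$ ($B{\left(Z,x \right)} = 6 \left(-5\right) = -30$)
$251 \left(11 + M{\left(6 \right)}\right) \left(B{\left(0,-3 \right)} + 2\right) = 251 \left(11 + 0\right) \left(-30 + 2\right) = 251 \cdot 11 \left(-28\right) = 251 \left(-308\right) = -77308$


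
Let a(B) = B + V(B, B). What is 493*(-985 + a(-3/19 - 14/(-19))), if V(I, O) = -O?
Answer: -485605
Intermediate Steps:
a(B) = 0 (a(B) = B - B = 0)
493*(-985 + a(-3/19 - 14/(-19))) = 493*(-985 + 0) = 493*(-985) = -485605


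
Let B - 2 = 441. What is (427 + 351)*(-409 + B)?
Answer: 26452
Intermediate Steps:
B = 443 (B = 2 + 441 = 443)
(427 + 351)*(-409 + B) = (427 + 351)*(-409 + 443) = 778*34 = 26452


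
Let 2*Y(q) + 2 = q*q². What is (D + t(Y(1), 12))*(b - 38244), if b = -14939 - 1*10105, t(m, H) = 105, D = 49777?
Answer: -3156932016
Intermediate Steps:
Y(q) = -1 + q³/2 (Y(q) = -1 + (q*q²)/2 = -1 + q³/2)
b = -25044 (b = -14939 - 10105 = -25044)
(D + t(Y(1), 12))*(b - 38244) = (49777 + 105)*(-25044 - 38244) = 49882*(-63288) = -3156932016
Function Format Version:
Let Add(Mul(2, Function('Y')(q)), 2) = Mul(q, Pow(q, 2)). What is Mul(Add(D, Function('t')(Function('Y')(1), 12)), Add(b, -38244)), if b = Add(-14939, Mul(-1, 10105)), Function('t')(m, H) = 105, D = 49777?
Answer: -3156932016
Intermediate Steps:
Function('Y')(q) = Add(-1, Mul(Rational(1, 2), Pow(q, 3))) (Function('Y')(q) = Add(-1, Mul(Rational(1, 2), Mul(q, Pow(q, 2)))) = Add(-1, Mul(Rational(1, 2), Pow(q, 3))))
b = -25044 (b = Add(-14939, -10105) = -25044)
Mul(Add(D, Function('t')(Function('Y')(1), 12)), Add(b, -38244)) = Mul(Add(49777, 105), Add(-25044, -38244)) = Mul(49882, -63288) = -3156932016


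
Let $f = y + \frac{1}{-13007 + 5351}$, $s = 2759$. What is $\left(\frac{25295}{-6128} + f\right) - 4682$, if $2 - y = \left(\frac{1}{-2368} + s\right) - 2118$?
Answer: $- \frac{4621919945425}{867945408} \approx -5325.1$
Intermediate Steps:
$y = - \frac{1513151}{2368}$ ($y = 2 - \left(\left(\frac{1}{-2368} + 2759\right) - 2118\right) = 2 - \left(\left(- \frac{1}{2368} + 2759\right) - 2118\right) = 2 - \left(\frac{6533311}{2368} - 2118\right) = 2 - \frac{1517887}{2368} = - \frac{1513151}{2368} \approx -639.0$)
$f = - \frac{1448085803}{2266176}$ ($f = - \frac{1513151}{2368} + \frac{1}{-13007 + 5351} = - \frac{1513151}{2368} + \frac{1}{-7656} = - \frac{1513151}{2368} - \frac{1}{7656} = - \frac{1448085803}{2266176} \approx -639.0$)
$\left(\frac{25295}{-6128} + f\right) - 4682 = \left(\frac{25295}{-6128} - \frac{1448085803}{2266176}\right) - 4682 = \left(25295 \left(- \frac{1}{6128}\right) - \frac{1448085803}{2266176}\right) - 4682 = \left(- \frac{25295}{6128} - \frac{1448085803}{2266176}\right) - 4682 = - \frac{558199545169}{867945408} - 4682 = - \frac{4621919945425}{867945408}$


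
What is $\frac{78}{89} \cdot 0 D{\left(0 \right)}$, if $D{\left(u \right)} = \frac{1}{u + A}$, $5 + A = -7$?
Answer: $0$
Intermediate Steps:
$A = -12$ ($A = -5 - 7 = -12$)
$D{\left(u \right)} = \frac{1}{-12 + u}$ ($D{\left(u \right)} = \frac{1}{u - 12} = \frac{1}{-12 + u}$)
$\frac{78}{89} \cdot 0 D{\left(0 \right)} = \frac{\frac{78}{89} \cdot 0}{-12 + 0} = \frac{78 \cdot \frac{1}{89} \cdot 0}{-12} = \frac{78}{89} \cdot 0 \left(- \frac{1}{12}\right) = 0 \left(- \frac{1}{12}\right) = 0$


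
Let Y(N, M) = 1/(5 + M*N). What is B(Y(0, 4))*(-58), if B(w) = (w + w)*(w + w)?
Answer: -232/25 ≈ -9.2800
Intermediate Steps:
B(w) = 4*w**2 (B(w) = (2*w)*(2*w) = 4*w**2)
B(Y(0, 4))*(-58) = (4*(1/(5 + 4*0))**2)*(-58) = (4*(1/(5 + 0))**2)*(-58) = (4*(1/5)**2)*(-58) = (4*(1/25))*(-58) = (4/25)*(-58) = -232/25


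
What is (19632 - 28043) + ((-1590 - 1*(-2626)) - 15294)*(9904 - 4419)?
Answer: -78213541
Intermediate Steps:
(19632 - 28043) + ((-1590 - 1*(-2626)) - 15294)*(9904 - 4419) = -8411 + ((-1590 + 2626) - 15294)*5485 = -8411 + (1036 - 15294)*5485 = -8411 - 14258*5485 = -8411 - 78205130 = -78213541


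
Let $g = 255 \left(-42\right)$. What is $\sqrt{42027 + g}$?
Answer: $\sqrt{31317} \approx 176.97$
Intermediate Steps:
$g = -10710$
$\sqrt{42027 + g} = \sqrt{42027 - 10710} = \sqrt{31317}$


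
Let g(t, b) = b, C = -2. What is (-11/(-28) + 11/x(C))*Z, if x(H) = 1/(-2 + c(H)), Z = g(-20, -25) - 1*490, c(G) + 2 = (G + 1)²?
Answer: 470195/28 ≈ 16793.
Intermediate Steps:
c(G) = -2 + (1 + G)² (c(G) = -2 + (G + 1)² = -2 + (1 + G)²)
Z = -515 (Z = -25 - 1*490 = -25 - 490 = -515)
x(H) = 1/(-4 + (1 + H)²) (x(H) = 1/(-2 + (-2 + (1 + H)²)) = 1/(-4 + (1 + H)²))
(-11/(-28) + 11/x(C))*Z = (-11/(-28) + 11/(1/(-4 + (1 - 2)²)))*(-515) = (-11*(-1/28) + 11/(1/(-4 + (-1)²)))*(-515) = (11/28 + 11/(1/(-4 + 1)))*(-515) = (11/28 + 11/(1/(-3)))*(-515) = (11/28 + 11/(-⅓))*(-515) = (11/28 + 11*(-3))*(-515) = (11/28 - 33)*(-515) = -913/28*(-515) = 470195/28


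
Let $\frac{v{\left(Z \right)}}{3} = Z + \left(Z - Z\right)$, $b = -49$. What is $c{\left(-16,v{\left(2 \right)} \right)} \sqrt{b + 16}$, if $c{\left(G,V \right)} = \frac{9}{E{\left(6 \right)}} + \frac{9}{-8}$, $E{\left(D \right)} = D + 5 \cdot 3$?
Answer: $- \frac{39 i \sqrt{33}}{56} \approx - 4.0007 i$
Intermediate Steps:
$E{\left(D \right)} = 15 + D$ ($E{\left(D \right)} = D + 15 = 15 + D$)
$v{\left(Z \right)} = 3 Z$ ($v{\left(Z \right)} = 3 \left(Z + \left(Z - Z\right)\right) = 3 \left(Z + 0\right) = 3 Z$)
$c{\left(G,V \right)} = - \frac{39}{56}$ ($c{\left(G,V \right)} = \frac{9}{15 + 6} + \frac{9}{-8} = \frac{9}{21} + 9 \left(- \frac{1}{8}\right) = 9 \cdot \frac{1}{21} - \frac{9}{8} = \frac{3}{7} - \frac{9}{8} = - \frac{39}{56}$)
$c{\left(-16,v{\left(2 \right)} \right)} \sqrt{b + 16} = - \frac{39 \sqrt{-49 + 16}}{56} = - \frac{39 \sqrt{-33}}{56} = - \frac{39 i \sqrt{33}}{56}$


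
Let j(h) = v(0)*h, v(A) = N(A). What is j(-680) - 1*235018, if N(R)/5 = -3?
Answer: -224818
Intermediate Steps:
N(R) = -15 (N(R) = 5*(-3) = -15)
v(A) = -15
j(h) = -15*h
j(-680) - 1*235018 = -15*(-680) - 1*235018 = 10200 - 235018 = -224818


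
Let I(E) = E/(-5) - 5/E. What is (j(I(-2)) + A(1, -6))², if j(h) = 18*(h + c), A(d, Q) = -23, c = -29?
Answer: 6071296/25 ≈ 2.4285e+5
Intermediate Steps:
I(E) = -5/E - E/5 (I(E) = E*(-⅕) - 5/E = -E/5 - 5/E = -5/E - E/5)
j(h) = -522 + 18*h (j(h) = 18*(h - 29) = 18*(-29 + h) = -522 + 18*h)
(j(I(-2)) + A(1, -6))² = ((-522 + 18*(-5/(-2) - ⅕*(-2))) - 23)² = ((-522 + 18*(-5*(-½) + ⅖)) - 23)² = ((-522 + 18*(5/2 + ⅖)) - 23)² = ((-522 + 18*(29/10)) - 23)² = ((-522 + 261/5) - 23)² = (-2349/5 - 23)² = (-2464/5)² = 6071296/25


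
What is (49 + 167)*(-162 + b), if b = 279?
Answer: 25272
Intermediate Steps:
(49 + 167)*(-162 + b) = (49 + 167)*(-162 + 279) = 216*117 = 25272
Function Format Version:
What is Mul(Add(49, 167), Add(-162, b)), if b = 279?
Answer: 25272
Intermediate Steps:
Mul(Add(49, 167), Add(-162, b)) = Mul(Add(49, 167), Add(-162, 279)) = Mul(216, 117) = 25272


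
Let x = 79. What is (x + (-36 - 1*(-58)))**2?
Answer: 10201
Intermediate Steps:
(x + (-36 - 1*(-58)))**2 = (79 + (-36 - 1*(-58)))**2 = (79 + (-36 + 58))**2 = (79 + 22)**2 = 101**2 = 10201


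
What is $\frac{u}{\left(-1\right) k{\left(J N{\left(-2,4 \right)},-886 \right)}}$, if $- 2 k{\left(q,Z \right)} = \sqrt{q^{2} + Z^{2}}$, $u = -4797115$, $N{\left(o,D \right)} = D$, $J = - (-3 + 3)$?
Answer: $- \frac{4797115}{443} \approx -10829.0$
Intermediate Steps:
$J = 0$ ($J = \left(-1\right) 0 = 0$)
$k{\left(q,Z \right)} = - \frac{\sqrt{Z^{2} + q^{2}}}{2}$ ($k{\left(q,Z \right)} = - \frac{\sqrt{q^{2} + Z^{2}}}{2} = - \frac{\sqrt{Z^{2} + q^{2}}}{2}$)
$\frac{u}{\left(-1\right) k{\left(J N{\left(-2,4 \right)},-886 \right)}} = - \frac{4797115}{\left(-1\right) \left(- \frac{\sqrt{\left(-886\right)^{2} + \left(0 \cdot 4\right)^{2}}}{2}\right)} = - \frac{4797115}{\left(-1\right) \left(- \frac{\sqrt{784996 + 0^{2}}}{2}\right)} = - \frac{4797115}{\left(-1\right) \left(- \frac{\sqrt{784996 + 0}}{2}\right)} = - \frac{4797115}{\left(-1\right) \left(- \frac{\sqrt{784996}}{2}\right)} = - \frac{4797115}{\left(-1\right) \left(\left(- \frac{1}{2}\right) 886\right)} = - \frac{4797115}{\left(-1\right) \left(-443\right)} = - \frac{4797115}{443}$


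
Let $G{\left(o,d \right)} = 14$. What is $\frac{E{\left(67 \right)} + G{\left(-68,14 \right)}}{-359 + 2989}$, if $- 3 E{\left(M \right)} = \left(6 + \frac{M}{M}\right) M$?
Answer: $- \frac{427}{7890} \approx -0.054119$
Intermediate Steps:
$E{\left(M \right)} = - \frac{7 M}{3}$ ($E{\left(M \right)} = - \frac{\left(6 + \frac{M}{M}\right) M}{3} = - \frac{\left(6 + 1\right) M}{3} = - \frac{7 M}{3}$)
$\frac{E{\left(67 \right)} + G{\left(-68,14 \right)}}{-359 + 2989} = \frac{\left(- \frac{7}{3}\right) 67 + 14}{-359 + 2989} = \frac{- \frac{469}{3} + 14}{2630} = \left(- \frac{427}{3}\right) \frac{1}{2630} = - \frac{427}{7890}$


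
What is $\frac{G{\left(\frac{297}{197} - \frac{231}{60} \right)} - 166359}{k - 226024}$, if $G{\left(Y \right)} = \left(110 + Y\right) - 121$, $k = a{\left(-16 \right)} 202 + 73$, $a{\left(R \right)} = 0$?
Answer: $\frac{218502343}{296748980} \approx 0.73632$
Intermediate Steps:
$k = 73$ ($k = 0 \cdot 202 + 73 = 0 + 73 = 73$)
$G{\left(Y \right)} = -11 + Y$
$\frac{G{\left(\frac{297}{197} - \frac{231}{60} \right)} - 166359}{k - 226024} = \frac{\left(-11 + \left(\frac{297}{197} - \frac{231}{60}\right)\right) - 166359}{73 - 226024} = \frac{\left(-11 + \left(297 \cdot \frac{1}{197} - \frac{77}{20}\right)\right) - 166359}{73 - 226024} = \frac{\left(-11 + \left(\frac{297}{197} - \frac{77}{20}\right)\right) - 166359}{-225951} = \left(\left(-11 - \frac{9229}{3940}\right) - 166359\right) \left(- \frac{1}{225951}\right) = \left(- \frac{52569}{3940} - 166359\right) \left(- \frac{1}{225951}\right) = \left(- \frac{655507029}{3940}\right) \left(- \frac{1}{225951}\right) = \frac{218502343}{296748980}$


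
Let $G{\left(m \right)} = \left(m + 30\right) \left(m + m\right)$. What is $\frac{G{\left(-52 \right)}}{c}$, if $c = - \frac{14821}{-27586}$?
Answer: $\frac{63116768}{14821} \approx 4258.6$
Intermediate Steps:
$c = \frac{14821}{27586}$ ($c = \left(-14821\right) \left(- \frac{1}{27586}\right) = \frac{14821}{27586} \approx 0.53726$)
$G{\left(m \right)} = 2 m \left(30 + m\right)$ ($G{\left(m \right)} = \left(30 + m\right) 2 m = 2 m \left(30 + m\right)$)
$\frac{G{\left(-52 \right)}}{c} = \frac{2 \left(-52\right) \left(30 - 52\right)}{\frac{14821}{27586}} = 2 \left(-52\right) \left(-22\right) \frac{27586}{14821} = 2288 \cdot \frac{27586}{14821} = \frac{63116768}{14821}$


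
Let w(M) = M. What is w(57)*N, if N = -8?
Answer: -456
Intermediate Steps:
w(57)*N = 57*(-8) = -456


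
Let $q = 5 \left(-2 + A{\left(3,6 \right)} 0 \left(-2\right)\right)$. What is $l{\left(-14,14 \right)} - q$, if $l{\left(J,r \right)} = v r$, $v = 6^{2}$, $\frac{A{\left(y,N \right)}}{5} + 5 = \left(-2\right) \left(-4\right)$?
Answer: $514$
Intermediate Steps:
$A{\left(y,N \right)} = 15$ ($A{\left(y,N \right)} = -25 + 5 \left(\left(-2\right) \left(-4\right)\right) = -25 + 5 \cdot 8 = -25 + 40 = 15$)
$q = -10$ ($q = 5 \left(-2 + 15 \cdot 0 \left(-2\right)\right) = 5 \left(-2 + 0 \left(-2\right)\right) = 5 \left(-2 + 0\right) = 5 \left(-2\right) = -10$)
$v = 36$
$l{\left(J,r \right)} = 36 r$
$l{\left(-14,14 \right)} - q = 36 \cdot 14 - -10 = 504 + 10 = 514$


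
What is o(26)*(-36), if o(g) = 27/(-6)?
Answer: 162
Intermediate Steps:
o(g) = -9/2 (o(g) = 27*(-1/6) = -9/2)
o(26)*(-36) = -9/2*(-36) = 162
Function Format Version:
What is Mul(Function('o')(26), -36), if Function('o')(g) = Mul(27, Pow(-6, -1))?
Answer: 162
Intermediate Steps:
Function('o')(g) = Rational(-9, 2) (Function('o')(g) = Mul(27, Rational(-1, 6)) = Rational(-9, 2))
Mul(Function('o')(26), -36) = Mul(Rational(-9, 2), -36) = 162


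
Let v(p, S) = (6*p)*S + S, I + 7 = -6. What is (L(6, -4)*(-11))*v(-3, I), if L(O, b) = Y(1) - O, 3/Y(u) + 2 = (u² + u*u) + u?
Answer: 7293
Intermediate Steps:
I = -13 (I = -7 - 6 = -13)
Y(u) = 3/(-2 + u + 2*u²) (Y(u) = 3/(-2 + ((u² + u*u) + u)) = 3/(-2 + ((u² + u²) + u)) = 3/(-2 + (2*u² + u)) = 3/(-2 + (u + 2*u²)) = 3/(-2 + u + 2*u²))
v(p, S) = S + 6*S*p (v(p, S) = 6*S*p + S = S + 6*S*p)
L(O, b) = 3 - O (L(O, b) = 3/(-2 + 1 + 2*1²) - O = 3/(-2 + 1 + 2*1) - O = 3/(-2 + 1 + 2) - O = 3/1 - O = 3*1 - O = 3 - O)
(L(6, -4)*(-11))*v(-3, I) = ((3 - 1*6)*(-11))*(-13*(1 + 6*(-3))) = ((3 - 6)*(-11))*(-13*(1 - 18)) = (-3*(-11))*(-13*(-17)) = 33*221 = 7293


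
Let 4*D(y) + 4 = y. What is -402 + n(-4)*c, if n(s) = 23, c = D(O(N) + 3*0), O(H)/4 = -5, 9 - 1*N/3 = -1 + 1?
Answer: -540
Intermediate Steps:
N = 27 (N = 27 - 3*(-1 + 1) = 27 - 3*0 = 27 + 0 = 27)
O(H) = -20 (O(H) = 4*(-5) = -20)
D(y) = -1 + y/4
c = -6 (c = -1 + (-20 + 3*0)/4 = -1 + (-20 + 0)/4 = -1 + (¼)*(-20) = -1 - 5 = -6)
-402 + n(-4)*c = -402 + 23*(-6) = -402 - 138 = -540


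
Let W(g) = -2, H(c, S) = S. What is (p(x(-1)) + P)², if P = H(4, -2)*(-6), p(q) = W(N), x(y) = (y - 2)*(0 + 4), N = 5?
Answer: 100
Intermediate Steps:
x(y) = -8 + 4*y (x(y) = (-2 + y)*4 = -8 + 4*y)
p(q) = -2
P = 12 (P = -2*(-6) = 12)
(p(x(-1)) + P)² = (-2 + 12)² = 10² = 100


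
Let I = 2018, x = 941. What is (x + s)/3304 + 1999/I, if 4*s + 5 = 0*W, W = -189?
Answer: 2428889/1904992 ≈ 1.2750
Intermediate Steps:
s = -5/4 (s = -5/4 + (0*(-189))/4 = -5/4 + (1/4)*0 = -5/4 + 0 = -5/4 ≈ -1.2500)
(x + s)/3304 + 1999/I = (941 - 5/4)/3304 + 1999/2018 = (3759/4)*(1/3304) + 1999*(1/2018) = 537/1888 + 1999/2018 = 2428889/1904992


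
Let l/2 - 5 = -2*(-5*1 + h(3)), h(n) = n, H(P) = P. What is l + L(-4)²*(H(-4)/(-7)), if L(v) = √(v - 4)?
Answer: 94/7 ≈ 13.429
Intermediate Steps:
L(v) = √(-4 + v)
l = 18 (l = 10 + 2*(-2*(-5*1 + 3)) = 10 + 2*(-2*(-5 + 3)) = 10 + 2*(-2*(-2)) = 10 + 2*4 = 10 + 8 = 18)
l + L(-4)²*(H(-4)/(-7)) = 18 + (√(-4 - 4))²*(-4/(-7)) = 18 + (√(-8))²*(-4*(-⅐)) = 18 + (2*I*√2)²*(4/7) = 18 - 8*4/7 = 18 - 32/7 = 94/7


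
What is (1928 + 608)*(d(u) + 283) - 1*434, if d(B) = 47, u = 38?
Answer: 836446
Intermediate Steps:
(1928 + 608)*(d(u) + 283) - 1*434 = (1928 + 608)*(47 + 283) - 1*434 = 2536*330 - 434 = 836880 - 434 = 836446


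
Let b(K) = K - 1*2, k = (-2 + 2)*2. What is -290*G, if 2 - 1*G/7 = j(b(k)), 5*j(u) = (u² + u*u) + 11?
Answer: 3654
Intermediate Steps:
k = 0 (k = 0*2 = 0)
b(K) = -2 + K (b(K) = K - 2 = -2 + K)
j(u) = 11/5 + 2*u²/5 (j(u) = ((u² + u*u) + 11)/5 = ((u² + u²) + 11)/5 = (2*u² + 11)/5 = (11 + 2*u²)/5 = 11/5 + 2*u²/5)
G = -63/5 (G = 14 - 7*(11/5 + 2*(-2 + 0)²/5) = 14 - 7*(11/5 + (⅖)*(-2)²) = 14 - 7*(11/5 + (⅖)*4) = 14 - 7*(11/5 + 8/5) = 14 - 7*19/5 = 14 - 133/5 = -63/5 ≈ -12.600)
-290*G = -290*(-63/5) = 3654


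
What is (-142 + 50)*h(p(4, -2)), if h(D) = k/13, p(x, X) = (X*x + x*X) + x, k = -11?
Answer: 1012/13 ≈ 77.846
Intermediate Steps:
p(x, X) = x + 2*X*x (p(x, X) = (X*x + X*x) + x = 2*X*x + x = x + 2*X*x)
h(D) = -11/13
(-142 + 50)*h(p(4, -2)) = (-142 + 50)*(-11/13) = -92*(-11/13) = 1012/13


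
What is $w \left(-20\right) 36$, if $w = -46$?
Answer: $33120$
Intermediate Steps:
$w \left(-20\right) 36 = \left(-46\right) \left(-20\right) 36 = 920 \cdot 36 = 33120$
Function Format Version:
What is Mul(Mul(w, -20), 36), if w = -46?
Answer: 33120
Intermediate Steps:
Mul(Mul(w, -20), 36) = Mul(Mul(-46, -20), 36) = Mul(920, 36) = 33120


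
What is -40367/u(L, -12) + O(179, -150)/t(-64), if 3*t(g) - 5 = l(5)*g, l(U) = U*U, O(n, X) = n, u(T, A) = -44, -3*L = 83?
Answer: 5851067/6380 ≈ 917.09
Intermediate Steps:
L = -83/3 (L = -⅓*83 = -83/3 ≈ -27.667)
l(U) = U²
t(g) = 5/3 + 25*g/3 (t(g) = 5/3 + (5²*g)/3 = 5/3 + (25*g)/3 = 5/3 + 25*g/3)
-40367/u(L, -12) + O(179, -150)/t(-64) = -40367/(-44) + 179/(5/3 + (25/3)*(-64)) = -40367*(-1/44) + 179/(5/3 - 1600/3) = 40367/44 + 179/(-1595/3) = 40367/44 + 179*(-3/1595) = 40367/44 - 537/1595 = 5851067/6380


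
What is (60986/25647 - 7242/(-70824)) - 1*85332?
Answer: -25832418891743/302737188 ≈ -85330.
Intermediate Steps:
(60986/25647 - 7242/(-70824)) - 1*85332 = (60986*(1/25647) - 7242*(-1/70824)) - 85332 = (60986/25647 + 1207/11804) - 85332 = 750834673/302737188 - 85332 = -25832418891743/302737188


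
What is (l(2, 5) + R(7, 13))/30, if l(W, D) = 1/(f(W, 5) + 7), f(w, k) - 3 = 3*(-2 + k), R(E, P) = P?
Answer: 124/285 ≈ 0.43509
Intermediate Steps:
f(w, k) = -3 + 3*k (f(w, k) = 3 + 3*(-2 + k) = 3 + (-6 + 3*k) = -3 + 3*k)
l(W, D) = 1/19 (l(W, D) = 1/((-3 + 3*5) + 7) = 1/((-3 + 15) + 7) = 1/(12 + 7) = 1/19)
(l(2, 5) + R(7, 13))/30 = (1/19 + 13)/30 = (1/30)*(248/19) = 124/285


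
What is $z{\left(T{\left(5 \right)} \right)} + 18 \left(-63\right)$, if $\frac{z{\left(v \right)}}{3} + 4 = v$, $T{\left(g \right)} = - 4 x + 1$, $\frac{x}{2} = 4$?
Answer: $-1239$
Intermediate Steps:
$x = 8$ ($x = 2 \cdot 4 = 8$)
$T{\left(g \right)} = -31$ ($T{\left(g \right)} = \left(-4\right) 8 + 1 = -32 + 1 = -31$)
$z{\left(v \right)} = -12 + 3 v$
$z{\left(T{\left(5 \right)} \right)} + 18 \left(-63\right) = \left(-12 + 3 \left(-31\right)\right) + 18 \left(-63\right) = \left(-12 - 93\right) - 1134 = -105 - 1134 = -1239$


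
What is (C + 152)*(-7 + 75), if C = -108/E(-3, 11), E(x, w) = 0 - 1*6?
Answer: 11560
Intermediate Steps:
E(x, w) = -6 (E(x, w) = 0 - 6 = -6)
C = 18 (C = -108/(-6) = -108*(-⅙) = 18)
(C + 152)*(-7 + 75) = (18 + 152)*(-7 + 75) = 170*68 = 11560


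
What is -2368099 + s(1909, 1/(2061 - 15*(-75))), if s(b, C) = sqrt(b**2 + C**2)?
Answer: -2368099 + sqrt(36991624141477)/3186 ≈ -2.3662e+6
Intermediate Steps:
s(b, C) = sqrt(C**2 + b**2)
-2368099 + s(1909, 1/(2061 - 15*(-75))) = -2368099 + sqrt((1/(2061 - 15*(-75)))**2 + 1909**2) = -2368099 + sqrt((1/(2061 + 1125))**2 + 3644281) = -2368099 + sqrt((1/3186)**2 + 3644281) = -2368099 + sqrt(1/10150596 + 3644281) = -2368099 + sqrt(36991624141477/10150596) = -2368099 + sqrt(36991624141477)/3186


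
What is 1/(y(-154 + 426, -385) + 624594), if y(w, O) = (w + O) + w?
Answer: 1/624753 ≈ 1.6006e-6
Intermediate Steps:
y(w, O) = O + 2*w (y(w, O) = (O + w) + w = O + 2*w)
1/(y(-154 + 426, -385) + 624594) = 1/((-385 + 2*(-154 + 426)) + 624594) = 1/((-385 + 2*272) + 624594) = 1/((-385 + 544) + 624594) = 1/(159 + 624594) = 1/624753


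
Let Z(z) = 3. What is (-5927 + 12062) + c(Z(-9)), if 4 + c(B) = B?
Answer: 6134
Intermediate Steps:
c(B) = -4 + B
(-5927 + 12062) + c(Z(-9)) = (-5927 + 12062) + (-4 + 3) = 6135 - 1 = 6134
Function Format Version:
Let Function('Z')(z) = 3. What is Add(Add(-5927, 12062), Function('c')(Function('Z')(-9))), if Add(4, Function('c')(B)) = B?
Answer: 6134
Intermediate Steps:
Function('c')(B) = Add(-4, B)
Add(Add(-5927, 12062), Function('c')(Function('Z')(-9))) = Add(Add(-5927, 12062), Add(-4, 3)) = Add(6135, -1) = 6134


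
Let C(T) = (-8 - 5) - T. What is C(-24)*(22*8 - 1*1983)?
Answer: -19877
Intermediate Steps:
C(T) = -13 - T
C(-24)*(22*8 - 1*1983) = (-13 - 1*(-24))*(22*8 - 1*1983) = (-13 + 24)*(176 - 1983) = 11*(-1807) = -19877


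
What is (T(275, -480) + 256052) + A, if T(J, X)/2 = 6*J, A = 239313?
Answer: 498665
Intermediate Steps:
T(J, X) = 12*J (T(J, X) = 2*(6*J) = 12*J)
(T(275, -480) + 256052) + A = (12*275 + 256052) + 239313 = (3300 + 256052) + 239313 = 259352 + 239313 = 498665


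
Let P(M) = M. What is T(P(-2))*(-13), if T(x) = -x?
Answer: -26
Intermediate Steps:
T(P(-2))*(-13) = -1*(-2)*(-13) = 2*(-13) = -26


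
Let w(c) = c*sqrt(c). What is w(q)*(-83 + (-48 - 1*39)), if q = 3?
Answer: -510*sqrt(3) ≈ -883.35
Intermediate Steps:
w(c) = c**(3/2)
w(q)*(-83 + (-48 - 1*39)) = 3**(3/2)*(-83 + (-48 - 1*39)) = (3*sqrt(3))*(-83 + (-48 - 39)) = (3*sqrt(3))*(-83 - 87) = (3*sqrt(3))*(-170) = -510*sqrt(3)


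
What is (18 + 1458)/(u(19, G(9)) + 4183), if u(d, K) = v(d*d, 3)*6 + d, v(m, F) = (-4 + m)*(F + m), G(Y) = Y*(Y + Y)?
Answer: 738/391945 ≈ 0.0018829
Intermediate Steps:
G(Y) = 2*Y² (G(Y) = Y*(2*Y) = 2*Y²)
u(d, K) = -72 + d - 6*d² + 6*d⁴ (u(d, K) = ((d*d)² - 4*3 - 4*d*d + 3*(d*d))*6 + d = ((d²)² - 12 - 4*d² + 3*d²)*6 + d = (d⁴ - 12 - 4*d² + 3*d²)*6 + d = (-12 + d⁴ - d²)*6 + d = (-72 - 6*d² + 6*d⁴) + d = -72 + d - 6*d² + 6*d⁴)
(18 + 1458)/(u(19, G(9)) + 4183) = (18 + 1458)/((-72 + 19 - 6*19² + 6*19⁴) + 4183) = 1476/((-72 + 19 - 6*361 + 6*130321) + 4183) = 1476/((-72 + 19 - 2166 + 781926) + 4183) = 1476/(779707 + 4183) = 1476/783890 = 1476*(1/783890) = 738/391945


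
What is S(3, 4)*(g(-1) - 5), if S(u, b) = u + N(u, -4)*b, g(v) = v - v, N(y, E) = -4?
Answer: 65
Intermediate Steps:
g(v) = 0
S(u, b) = u - 4*b
S(3, 4)*(g(-1) - 5) = (3 - 4*4)*(0 - 5) = (3 - 16)*(-5) = -13*(-5) = 65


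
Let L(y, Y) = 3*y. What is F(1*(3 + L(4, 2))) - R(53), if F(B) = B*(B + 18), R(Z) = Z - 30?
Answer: 472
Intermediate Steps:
R(Z) = -30 + Z
F(B) = B*(18 + B)
F(1*(3 + L(4, 2))) - R(53) = (1*(3 + 3*4))*(18 + 1*(3 + 3*4)) - (-30 + 53) = (1*(3 + 12))*(18 + 1*(3 + 12)) - 1*23 = (1*15)*(18 + 1*15) - 23 = 15*(18 + 15) - 23 = 15*33 - 23 = 495 - 23 = 472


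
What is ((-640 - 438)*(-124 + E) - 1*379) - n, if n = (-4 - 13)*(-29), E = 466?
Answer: -369548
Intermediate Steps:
n = 493 (n = -17*(-29) = 493)
((-640 - 438)*(-124 + E) - 1*379) - n = ((-640 - 438)*(-124 + 466) - 1*379) - 1*493 = (-1078*342 - 379) - 493 = (-368676 - 379) - 493 = -369055 - 493 = -369548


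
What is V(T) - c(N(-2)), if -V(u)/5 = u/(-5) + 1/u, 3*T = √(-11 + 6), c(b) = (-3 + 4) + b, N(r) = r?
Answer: 1 + 10*I*√5/3 ≈ 1.0 + 7.4536*I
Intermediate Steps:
c(b) = 1 + b
T = I*√5/3 (T = √(-11 + 6)/3 = √(-5)/3 = (I*√5)/3 = I*√5/3 ≈ 0.74536*I)
V(u) = u - 5/u (V(u) = -5*(u/(-5) + 1/u) = -5*(u*(-⅕) + 1/u) = -5*(-u/5 + 1/u) = -5*(1/u - u/5) = u - 5/u)
V(T) - c(N(-2)) = (I*√5/3 - 5*(-3*I*√5/5)) - (1 - 2) = (I*√5/3 - (-3)*I*√5) - 1*(-1) = (I*√5/3 + 3*I*√5) + 1 = 10*I*√5/3 + 1 = 1 + 10*I*√5/3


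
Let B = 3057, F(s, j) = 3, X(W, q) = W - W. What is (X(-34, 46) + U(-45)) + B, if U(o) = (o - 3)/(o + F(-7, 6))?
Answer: 21407/7 ≈ 3058.1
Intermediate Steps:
X(W, q) = 0
U(o) = (-3 + o)/(3 + o) (U(o) = (o - 3)/(o + 3) = (-3 + o)/(3 + o))
(X(-34, 46) + U(-45)) + B = (0 + (-3 - 45)/(3 - 45)) + 3057 = (0 - 48/(-42)) + 3057 = (0 - 1/42*(-48)) + 3057 = (0 + 8/7) + 3057 = 8/7 + 3057 = 21407/7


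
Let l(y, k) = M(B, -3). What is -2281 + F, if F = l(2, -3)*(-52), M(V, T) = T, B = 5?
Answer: -2125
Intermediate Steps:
l(y, k) = -3
F = 156 (F = -3*(-52) = 156)
-2281 + F = -2281 + 156 = -2125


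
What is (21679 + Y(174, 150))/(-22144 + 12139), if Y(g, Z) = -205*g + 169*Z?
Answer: -11359/10005 ≈ -1.1353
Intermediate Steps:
(21679 + Y(174, 150))/(-22144 + 12139) = (21679 + (-205*174 + 169*150))/(-22144 + 12139) = (21679 + (-35670 + 25350))/(-10005) = (21679 - 10320)*(-1/10005) = 11359*(-1/10005) = -11359/10005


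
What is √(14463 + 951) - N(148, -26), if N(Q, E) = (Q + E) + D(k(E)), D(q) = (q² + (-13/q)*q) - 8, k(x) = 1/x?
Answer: -68277/676 + √15414 ≈ 23.152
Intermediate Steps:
D(q) = -21 + q² (D(q) = (q² - 13) - 8 = (-13 + q²) - 8 = -21 + q²)
N(Q, E) = -21 + E + Q + E⁻² (N(Q, E) = (Q + E) + (-21 + (1/E)²) = (E + Q) + (-21 + E⁻²) = -21 + E + Q + E⁻²)
√(14463 + 951) - N(148, -26) = √(14463 + 951) - (-21 - 26 + 148 + (-26)⁻²) = √15414 - (-21 - 26 + 148 + 1/676) = √15414 - 1*68277/676 = √15414 - 68277/676 = -68277/676 + √15414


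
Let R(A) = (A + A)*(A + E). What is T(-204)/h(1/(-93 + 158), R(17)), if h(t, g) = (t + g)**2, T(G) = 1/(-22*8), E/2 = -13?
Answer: -4225/69620728496 ≈ -6.0686e-8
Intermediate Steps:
E = -26 (E = 2*(-13) = -26)
T(G) = -1/176 (T(G) = 1/(-176) = -1/176)
R(A) = 2*A*(-26 + A) (R(A) = (A + A)*(A - 26) = (2*A)*(-26 + A) = 2*A*(-26 + A))
h(t, g) = (g + t)**2
T(-204)/h(1/(-93 + 158), R(17)) = -1/(176*(2*17*(-26 + 17) + 1/(-93 + 158))**2) = -1/(176*(2*17*(-9) + 1/65)**2) = -1/(176*(-306 + 1/65)**2) = -1/(176*((-19889/65)**2)) = -1/(176*395572321/4225) = -1/176*4225/395572321 = -4225/69620728496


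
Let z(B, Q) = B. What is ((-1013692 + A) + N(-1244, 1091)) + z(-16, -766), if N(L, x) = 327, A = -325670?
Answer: -1339051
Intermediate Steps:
((-1013692 + A) + N(-1244, 1091)) + z(-16, -766) = ((-1013692 - 325670) + 327) - 16 = (-1339362 + 327) - 16 = -1339035 - 16 = -1339051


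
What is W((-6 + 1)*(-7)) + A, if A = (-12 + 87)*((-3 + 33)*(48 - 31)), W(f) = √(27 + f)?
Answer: 38250 + √62 ≈ 38258.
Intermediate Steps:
A = 38250 (A = 75*(30*17) = 75*510 = 38250)
W((-6 + 1)*(-7)) + A = √(27 + (-6 + 1)*(-7)) + 38250 = √(27 - 5*(-7)) + 38250 = √(27 + 35) + 38250 = √62 + 38250 = 38250 + √62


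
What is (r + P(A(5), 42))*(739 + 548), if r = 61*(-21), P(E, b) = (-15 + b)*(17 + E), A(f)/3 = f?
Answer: -536679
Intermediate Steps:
A(f) = 3*f
r = -1281
(r + P(A(5), 42))*(739 + 548) = (-1281 + (-255 - 45*5 + 17*42 + (3*5)*42))*(739 + 548) = (-1281 + (-255 - 15*15 + 714 + 15*42))*1287 = (-1281 + (-255 - 225 + 714 + 630))*1287 = (-1281 + 864)*1287 = -417*1287 = -536679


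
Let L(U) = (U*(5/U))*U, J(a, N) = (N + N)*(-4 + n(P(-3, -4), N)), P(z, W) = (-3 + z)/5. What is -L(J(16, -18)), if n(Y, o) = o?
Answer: -3960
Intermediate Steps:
P(z, W) = -3/5 + z/5 (P(z, W) = (-3 + z)*(1/5) = -3/5 + z/5)
J(a, N) = 2*N*(-4 + N) (J(a, N) = (N + N)*(-4 + N) = (2*N)*(-4 + N) = 2*N*(-4 + N))
L(U) = 5*U
-L(J(16, -18)) = -5*2*(-18)*(-4 - 18) = -5*2*(-18)*(-22) = -5*792 = -1*3960 = -3960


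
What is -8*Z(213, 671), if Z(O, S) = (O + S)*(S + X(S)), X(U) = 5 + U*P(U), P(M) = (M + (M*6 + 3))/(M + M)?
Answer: -21399872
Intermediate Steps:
P(M) = (3 + 7*M)/(2*M) (P(M) = (M + (6*M + 3))/((2*M)) = (M + (3 + 6*M))*(1/(2*M)) = (3 + 7*M)*(1/(2*M)) = (3 + 7*M)/(2*M))
X(U) = 13/2 + 7*U/2 (X(U) = 5 + U*((3 + 7*U)/(2*U)) = 5 + (3/2 + 7*U/2) = 13/2 + 7*U/2)
Z(O, S) = (13/2 + 9*S/2)*(O + S) (Z(O, S) = (O + S)*(S + (13/2 + 7*S/2)) = (O + S)*(13/2 + 9*S/2) = (13/2 + 9*S/2)*(O + S))
-8*Z(213, 671) = -8*((9/2)*671² + (13/2)*213 + (13/2)*671 + (9/2)*213*671) = -8*((9/2)*450241 + 2769/2 + 8723/2 + 1286307/2) = -8*(4052169/2 + 2769/2 + 8723/2 + 1286307/2) = -8*2674984 = -21399872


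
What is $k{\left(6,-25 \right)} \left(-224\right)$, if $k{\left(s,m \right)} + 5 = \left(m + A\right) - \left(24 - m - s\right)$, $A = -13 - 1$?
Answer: $19488$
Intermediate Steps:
$A = -14$ ($A = -13 - 1 = -14$)
$k{\left(s,m \right)} = -43 + s + 2 m$ ($k{\left(s,m \right)} = -5 - \left(38 - s - 2 m\right) = -5 + \left(\left(-14 + m\right) + \left(-24 + m + s\right)\right) = -5 + \left(-38 + s + 2 m\right) = -43 + s + 2 m$)
$k{\left(6,-25 \right)} \left(-224\right) = \left(-43 + 6 + 2 \left(-25\right)\right) \left(-224\right) = \left(-43 + 6 - 50\right) \left(-224\right) = \left(-87\right) \left(-224\right) = 19488$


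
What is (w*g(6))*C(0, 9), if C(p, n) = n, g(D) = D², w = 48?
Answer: 15552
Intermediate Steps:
(w*g(6))*C(0, 9) = (48*6²)*9 = (48*36)*9 = 1728*9 = 15552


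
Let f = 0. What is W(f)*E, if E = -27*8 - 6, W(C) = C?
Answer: 0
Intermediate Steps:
E = -222 (E = -216 - 6 = -222)
W(f)*E = 0*(-222) = 0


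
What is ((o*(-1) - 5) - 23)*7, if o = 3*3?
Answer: -259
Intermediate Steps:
o = 9
((o*(-1) - 5) - 23)*7 = ((9*(-1) - 5) - 23)*7 = ((-9 - 5) - 23)*7 = (-14 - 23)*7 = -37*7 = -259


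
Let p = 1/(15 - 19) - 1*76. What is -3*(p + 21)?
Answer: 663/4 ≈ 165.75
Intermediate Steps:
p = -305/4 (p = 1/(-4) - 76 = -1/4 - 76 = -305/4 ≈ -76.250)
-3*(p + 21) = -3*(-305/4 + 21) = -3*(-221/4) = 663/4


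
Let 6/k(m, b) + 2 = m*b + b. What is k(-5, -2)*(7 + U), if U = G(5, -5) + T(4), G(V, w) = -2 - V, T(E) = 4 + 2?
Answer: 6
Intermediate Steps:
T(E) = 6
k(m, b) = 6/(-2 + b + b*m) (k(m, b) = 6/(-2 + (m*b + b)) = 6/(-2 + (b*m + b)) = 6/(-2 + (b + b*m)) = 6/(-2 + b + b*m))
U = -1 (U = (-2 - 1*5) + 6 = (-2 - 5) + 6 = -7 + 6 = -1)
k(-5, -2)*(7 + U) = (6/(-2 - 2 - 2*(-5)))*(7 - 1) = (6/(-2 - 2 + 10))*6 = (6/6)*6 = (6*(⅙))*6 = 1*6 = 6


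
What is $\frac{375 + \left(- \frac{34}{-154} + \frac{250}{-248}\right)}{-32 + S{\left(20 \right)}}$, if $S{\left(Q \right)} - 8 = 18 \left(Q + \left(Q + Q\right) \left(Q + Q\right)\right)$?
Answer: $\frac{3572983}{278190528} \approx 0.012844$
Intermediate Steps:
$S{\left(Q \right)} = 8 + 18 Q + 72 Q^{2}$ ($S{\left(Q \right)} = 8 + 18 \left(Q + \left(Q + Q\right) \left(Q + Q\right)\right) = 8 + 18 \left(Q + 2 Q 2 Q\right) = 8 + 18 \left(Q + 4 Q^{2}\right) = 8 + \left(18 Q + 72 Q^{2}\right) = 8 + 18 Q + 72 Q^{2}$)
$\frac{375 + \left(- \frac{34}{-154} + \frac{250}{-248}\right)}{-32 + S{\left(20 \right)}} = \frac{375 + \left(- \frac{34}{-154} + \frac{250}{-248}\right)}{-32 + \left(8 + 18 \cdot 20 + 72 \cdot 20^{2}\right)} = \frac{375 + \left(\left(-34\right) \left(- \frac{1}{154}\right) + 250 \left(- \frac{1}{248}\right)\right)}{-32 + \left(8 + 360 + 72 \cdot 400\right)} = \frac{375 + \left(\frac{17}{77} - \frac{125}{124}\right)}{-32 + \left(8 + 360 + 28800\right)} = \frac{375 - \frac{7517}{9548}}{-32 + 29168} = \frac{3572983}{9548 \cdot 29136} = \frac{3572983}{9548} \cdot \frac{1}{29136} = \frac{3572983}{278190528}$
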